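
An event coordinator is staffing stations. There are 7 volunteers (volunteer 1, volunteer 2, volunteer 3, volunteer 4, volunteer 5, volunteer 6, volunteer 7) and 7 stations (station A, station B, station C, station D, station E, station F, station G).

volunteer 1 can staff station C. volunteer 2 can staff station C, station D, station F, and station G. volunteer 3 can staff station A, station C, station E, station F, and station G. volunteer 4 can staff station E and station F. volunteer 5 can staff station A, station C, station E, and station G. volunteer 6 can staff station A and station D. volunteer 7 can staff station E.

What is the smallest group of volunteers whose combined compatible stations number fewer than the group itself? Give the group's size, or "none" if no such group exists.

Take S = {volunteer 1, volunteer 2, volunteer 3, volunteer 4, volunteer 5, volunteer 6, volunteer 7}. Its neighbourhood is {station A, station C, station D, station E, station F, station G}, so |N(S)| = 6 < |S| = 7.
Every subset of size less than 7 has at least as many neighbours as members, so 7 is the minimum.

7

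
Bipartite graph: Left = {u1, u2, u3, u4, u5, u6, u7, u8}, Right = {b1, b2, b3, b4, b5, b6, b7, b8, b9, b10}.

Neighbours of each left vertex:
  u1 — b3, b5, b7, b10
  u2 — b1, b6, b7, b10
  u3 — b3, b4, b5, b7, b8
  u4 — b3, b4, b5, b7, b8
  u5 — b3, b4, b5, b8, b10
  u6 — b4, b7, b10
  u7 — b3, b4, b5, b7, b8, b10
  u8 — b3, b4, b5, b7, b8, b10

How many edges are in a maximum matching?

7

For example, pair u1–b3, u2–b6, u3–b8, u4–b5, u5–b10, u6–b4, u7–b7.
The set {u1, u3, u4, u5, u6, u7, u8} has only 6 neighbours ({b10, b3, b4, b5, b7, b8}), so by Hall's theorem at most 7 of the 8 left vertices can be matched.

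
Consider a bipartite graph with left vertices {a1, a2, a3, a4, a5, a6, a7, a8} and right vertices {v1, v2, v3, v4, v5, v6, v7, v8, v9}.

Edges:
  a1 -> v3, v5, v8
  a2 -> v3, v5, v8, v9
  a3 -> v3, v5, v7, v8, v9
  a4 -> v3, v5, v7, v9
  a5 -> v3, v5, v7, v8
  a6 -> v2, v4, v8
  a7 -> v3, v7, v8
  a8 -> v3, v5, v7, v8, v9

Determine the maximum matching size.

6

For example, pair a1-v8, a2-v9, a3-v5, a4-v3, a5-v7, a6-v2.
The set {a1, a2, a3, a4, a5, a7, a8} has only 5 neighbours ({v3, v5, v7, v8, v9}), so by Hall's theorem at most 6 of the 8 left vertices can be matched.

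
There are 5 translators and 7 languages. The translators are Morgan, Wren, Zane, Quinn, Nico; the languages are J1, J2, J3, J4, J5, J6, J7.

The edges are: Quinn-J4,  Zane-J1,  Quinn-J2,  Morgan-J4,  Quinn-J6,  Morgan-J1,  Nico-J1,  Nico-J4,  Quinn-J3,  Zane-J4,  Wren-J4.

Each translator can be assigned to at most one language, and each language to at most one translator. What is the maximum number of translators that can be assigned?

A valid assignment of size 3: Morgan–J1, Wren–J4, Quinn–J3.
The set {Morgan, Wren, Zane, Nico} has only 2 neighbours ({J1, J4}), so by Hall's theorem at most 3 of the 5 translators can be matched.

3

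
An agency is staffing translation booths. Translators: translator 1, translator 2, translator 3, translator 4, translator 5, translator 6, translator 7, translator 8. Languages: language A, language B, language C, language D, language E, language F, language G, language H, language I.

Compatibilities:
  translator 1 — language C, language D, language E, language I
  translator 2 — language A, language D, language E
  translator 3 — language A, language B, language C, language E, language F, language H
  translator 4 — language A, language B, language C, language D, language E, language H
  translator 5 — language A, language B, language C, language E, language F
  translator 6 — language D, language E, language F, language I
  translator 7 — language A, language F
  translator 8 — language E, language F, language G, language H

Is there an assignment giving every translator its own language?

For example, pair translator 1→language D, translator 2→language E, translator 3→language B, translator 4→language H, translator 5→language C, translator 6→language I, translator 7→language A, translator 8→language F.
Every translator is matched, so this matching saturates all of them.

Yes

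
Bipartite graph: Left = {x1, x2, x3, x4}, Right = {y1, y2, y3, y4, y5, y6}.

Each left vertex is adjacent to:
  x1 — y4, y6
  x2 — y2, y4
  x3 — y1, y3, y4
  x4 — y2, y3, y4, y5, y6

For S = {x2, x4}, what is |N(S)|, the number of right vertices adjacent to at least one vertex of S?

5

The union of neighbours of {x2, x4} is {y2, y3, y4, y5, y6}, which has 5 elements.
Since |N(S)| = 5 ≥ |S| = 2, Hall's condition holds for this subset.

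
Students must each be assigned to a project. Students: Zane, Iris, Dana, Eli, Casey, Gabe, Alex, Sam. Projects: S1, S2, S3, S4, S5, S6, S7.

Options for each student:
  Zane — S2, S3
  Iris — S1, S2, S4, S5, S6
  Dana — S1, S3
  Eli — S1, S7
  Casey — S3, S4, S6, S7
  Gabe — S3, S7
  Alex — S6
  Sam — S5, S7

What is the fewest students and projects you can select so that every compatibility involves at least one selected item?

{S1, S2, S3, S4, S5, S6, S7} is a vertex cover of size 7: every edge has an endpoint in this set.
No smaller cover exists because Zane–S2, Iris–S5, Dana–S3, Eli–S1, Casey–S4, Gabe–S7, Alex–S6 is a matching of size 7, and a cover must include an endpoint of each of these disjoint edges (König's theorem).

7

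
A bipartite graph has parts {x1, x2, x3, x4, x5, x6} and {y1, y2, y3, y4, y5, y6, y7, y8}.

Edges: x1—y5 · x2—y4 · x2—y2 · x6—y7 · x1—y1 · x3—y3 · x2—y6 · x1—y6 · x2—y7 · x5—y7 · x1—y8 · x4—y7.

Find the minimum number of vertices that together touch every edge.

The 4 edges x1–y1, x2–y2, x3–y3, x4–y7 form a matching, so any vertex cover needs at least 4 vertices (one per matched edge).
Conversely {x1, x2, x3, y7} meets every edge and has exactly 4 vertices, so 4 is optimal.

4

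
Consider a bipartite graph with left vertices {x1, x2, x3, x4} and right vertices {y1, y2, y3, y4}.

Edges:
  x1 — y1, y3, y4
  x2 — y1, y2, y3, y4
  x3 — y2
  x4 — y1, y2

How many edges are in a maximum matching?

4

One maximum matching: x1-y3, x2-y4, x3-y2, x4-y1.
All 4 left vertices are matched, so no larger matching exists.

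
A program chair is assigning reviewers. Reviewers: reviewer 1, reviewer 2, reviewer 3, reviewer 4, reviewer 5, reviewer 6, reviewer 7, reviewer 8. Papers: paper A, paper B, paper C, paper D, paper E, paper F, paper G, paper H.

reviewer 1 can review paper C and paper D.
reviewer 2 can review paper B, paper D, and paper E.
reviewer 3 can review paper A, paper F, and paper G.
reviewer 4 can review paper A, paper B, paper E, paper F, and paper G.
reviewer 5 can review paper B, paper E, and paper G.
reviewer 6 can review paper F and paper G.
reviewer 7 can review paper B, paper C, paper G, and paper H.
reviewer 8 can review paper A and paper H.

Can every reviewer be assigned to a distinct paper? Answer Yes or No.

For example, pair reviewer 1-paper C, reviewer 2-paper D, reviewer 3-paper F, reviewer 4-paper B, reviewer 5-paper E, reviewer 6-paper G, reviewer 7-paper H, reviewer 8-paper A.
Every reviewer is matched, so this is a perfect matching.

Yes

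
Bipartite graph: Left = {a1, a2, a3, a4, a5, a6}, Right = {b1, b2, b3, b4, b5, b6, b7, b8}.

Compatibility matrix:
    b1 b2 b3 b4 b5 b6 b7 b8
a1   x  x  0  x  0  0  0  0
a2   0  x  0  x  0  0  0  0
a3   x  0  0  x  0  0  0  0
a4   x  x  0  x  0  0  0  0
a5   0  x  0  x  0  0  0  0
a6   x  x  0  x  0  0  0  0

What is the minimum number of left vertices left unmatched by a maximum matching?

3

For example, pair a1-b1, a2-b2, a3-b4.
The set {a1, a2, a3, a4, a5, a6} has only 3 neighbours ({b1, b2, b4}), so by Hall's theorem at most 3 of the 6 left vertices can be matched.
That matches 3 of the 6, leaving 3 unmatched; no matching can do better.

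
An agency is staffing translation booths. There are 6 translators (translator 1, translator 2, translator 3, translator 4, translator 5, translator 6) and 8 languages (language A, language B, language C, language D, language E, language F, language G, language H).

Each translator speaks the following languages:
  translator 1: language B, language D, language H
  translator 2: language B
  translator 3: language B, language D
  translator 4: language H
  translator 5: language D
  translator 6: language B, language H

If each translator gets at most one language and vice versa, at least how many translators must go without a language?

3

A valid assignment of size 3: translator 1-language H, translator 2-language B, translator 3-language D.
The set {translator 1, translator 2, translator 3, translator 4, translator 5, translator 6} has only 3 neighbours ({language B, language D, language H}), so by Hall's theorem at most 3 of the 6 translators can be matched.
That matches 3 of the 6, leaving 3 unmatched; no matching can do better.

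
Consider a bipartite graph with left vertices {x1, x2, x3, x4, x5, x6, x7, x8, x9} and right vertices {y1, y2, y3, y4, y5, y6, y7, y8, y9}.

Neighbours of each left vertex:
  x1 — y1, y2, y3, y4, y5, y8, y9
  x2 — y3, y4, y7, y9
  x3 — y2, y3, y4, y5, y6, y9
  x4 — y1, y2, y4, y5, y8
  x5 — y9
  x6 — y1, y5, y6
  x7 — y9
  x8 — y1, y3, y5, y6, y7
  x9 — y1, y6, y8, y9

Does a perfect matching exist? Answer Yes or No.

The set {x5, x7} has only 1 neighbour ({y9}), so by Hall's theorem at most 8 of the 9 left vertices can be matched.
Hence no matching covers every left vertex.

No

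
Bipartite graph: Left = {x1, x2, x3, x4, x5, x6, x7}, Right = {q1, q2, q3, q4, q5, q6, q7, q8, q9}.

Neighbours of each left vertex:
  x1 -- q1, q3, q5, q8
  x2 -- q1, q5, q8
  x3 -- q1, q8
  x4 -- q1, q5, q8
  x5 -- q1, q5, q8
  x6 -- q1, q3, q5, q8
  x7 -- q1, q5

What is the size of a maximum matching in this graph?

4

One maximum matching: x1–q3, x2–q5, x3–q1, x4–q8.
The set {x1, x2, x3, x4, x5, x6, x7} has only 4 neighbours ({q1, q3, q5, q8}), so by Hall's theorem at most 4 of the 7 left vertices can be matched.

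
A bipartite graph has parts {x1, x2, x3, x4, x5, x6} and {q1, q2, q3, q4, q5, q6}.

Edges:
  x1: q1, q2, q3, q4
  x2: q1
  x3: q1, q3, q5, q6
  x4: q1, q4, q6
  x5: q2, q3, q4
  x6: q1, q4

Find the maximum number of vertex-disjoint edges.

One maximum matching: x1-q2, x2-q1, x3-q5, x4-q6, x5-q3, x6-q4.
This saturates every left vertex, so 6 is the maximum.

6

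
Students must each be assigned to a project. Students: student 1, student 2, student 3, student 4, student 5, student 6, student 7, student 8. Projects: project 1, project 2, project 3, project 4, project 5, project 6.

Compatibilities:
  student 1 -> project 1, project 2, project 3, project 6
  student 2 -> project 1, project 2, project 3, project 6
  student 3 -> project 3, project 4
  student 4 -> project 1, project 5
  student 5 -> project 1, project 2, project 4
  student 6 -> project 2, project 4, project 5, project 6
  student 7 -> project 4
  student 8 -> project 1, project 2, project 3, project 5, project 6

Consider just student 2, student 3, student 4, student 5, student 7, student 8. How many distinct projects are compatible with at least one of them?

The union of neighbours of {student 2, student 3, student 4, student 5, student 7, student 8} is {project 1, project 2, project 3, project 4, project 5, project 6}, which has 6 elements.
Since |N(S)| = 6 ≥ |S| = 6, Hall's condition holds for this subset.

6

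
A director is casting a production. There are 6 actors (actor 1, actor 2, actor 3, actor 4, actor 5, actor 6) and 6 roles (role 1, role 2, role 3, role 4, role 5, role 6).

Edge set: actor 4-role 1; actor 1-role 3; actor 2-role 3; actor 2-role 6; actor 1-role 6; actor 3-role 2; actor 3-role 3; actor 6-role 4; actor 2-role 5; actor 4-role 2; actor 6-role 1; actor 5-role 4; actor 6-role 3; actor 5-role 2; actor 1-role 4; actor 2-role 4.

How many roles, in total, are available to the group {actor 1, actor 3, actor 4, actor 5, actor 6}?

5

The union of neighbours of {actor 1, actor 3, actor 4, actor 5, actor 6} is {role 1, role 2, role 3, role 4, role 6}, which has 5 elements.
Since |N(S)| = 5 ≥ |S| = 5, Hall's condition holds for this subset.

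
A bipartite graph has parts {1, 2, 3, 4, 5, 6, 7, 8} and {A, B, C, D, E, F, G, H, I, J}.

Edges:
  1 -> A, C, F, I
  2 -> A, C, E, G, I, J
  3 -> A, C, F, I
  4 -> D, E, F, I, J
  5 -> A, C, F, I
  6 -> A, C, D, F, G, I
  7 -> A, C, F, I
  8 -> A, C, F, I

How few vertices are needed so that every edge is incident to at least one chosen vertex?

7

A maximum matching has 7 edges (e.g. 1–I, 2–J, 3–C, 4–E, 5–A, 6–G, 7–F).
By König's theorem the minimum vertex cover has the same size. One such cover is {2, 4, 6, A, C, F, I}.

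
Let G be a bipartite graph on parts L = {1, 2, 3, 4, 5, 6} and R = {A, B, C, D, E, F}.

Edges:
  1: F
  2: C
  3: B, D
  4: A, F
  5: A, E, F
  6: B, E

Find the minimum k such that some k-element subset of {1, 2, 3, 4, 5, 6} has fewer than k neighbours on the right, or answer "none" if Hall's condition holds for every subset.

none

A matching saturating every left vertex exists, for instance 1→F, 2→C, 3→D, 4→A, 5→E, 6→B.
By Hall's marriage theorem, this means |N(S)| ≥ |S| for every subset S, so no violating subset exists.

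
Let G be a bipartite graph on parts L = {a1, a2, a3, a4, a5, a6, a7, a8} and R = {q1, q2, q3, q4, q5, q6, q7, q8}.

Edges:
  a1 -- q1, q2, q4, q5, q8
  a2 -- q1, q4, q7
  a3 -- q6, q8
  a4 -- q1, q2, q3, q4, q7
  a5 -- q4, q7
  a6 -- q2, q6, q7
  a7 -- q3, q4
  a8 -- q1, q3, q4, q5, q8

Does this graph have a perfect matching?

Yes

One maximum matching: a1-q5, a2-q1, a3-q8, a4-q2, a5-q7, a6-q6, a7-q3, a8-q4.
Every left vertex is matched, so this is a perfect matching.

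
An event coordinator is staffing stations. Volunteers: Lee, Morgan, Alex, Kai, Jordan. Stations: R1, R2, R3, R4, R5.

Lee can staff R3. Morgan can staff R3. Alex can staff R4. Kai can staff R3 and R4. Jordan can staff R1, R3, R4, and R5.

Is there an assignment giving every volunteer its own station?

The set {Lee, Morgan, Alex, Kai} has only 2 neighbours ({R3, R4}), so by Hall's theorem at most 3 of the 5 volunteers can be matched.
Hence no matching covers every volunteer.

No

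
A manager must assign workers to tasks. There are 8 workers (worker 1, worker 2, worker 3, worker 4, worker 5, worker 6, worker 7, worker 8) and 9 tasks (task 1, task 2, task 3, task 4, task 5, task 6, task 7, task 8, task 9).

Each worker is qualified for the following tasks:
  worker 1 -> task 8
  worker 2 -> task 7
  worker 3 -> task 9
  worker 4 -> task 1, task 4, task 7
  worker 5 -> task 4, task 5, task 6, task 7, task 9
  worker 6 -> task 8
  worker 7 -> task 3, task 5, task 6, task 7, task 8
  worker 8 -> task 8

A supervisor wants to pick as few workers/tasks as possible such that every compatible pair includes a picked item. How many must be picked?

6

{worker 2, worker 3, worker 4, worker 5, worker 7, task 8} is a vertex cover of size 6: every edge has an endpoint in this set.
No smaller cover exists because worker 1–task 8, worker 2–task 7, worker 3–task 9, worker 4–task 1, worker 5–task 4, worker 7–task 5 is a matching of size 6, and a cover must include an endpoint of each of these disjoint edges (König's theorem).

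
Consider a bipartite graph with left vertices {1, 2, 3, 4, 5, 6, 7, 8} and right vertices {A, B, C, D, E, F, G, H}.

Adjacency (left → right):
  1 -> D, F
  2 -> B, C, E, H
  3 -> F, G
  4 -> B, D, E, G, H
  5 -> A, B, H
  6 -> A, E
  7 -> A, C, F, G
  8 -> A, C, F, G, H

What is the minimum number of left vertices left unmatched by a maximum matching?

A valid assignment of size 8: 1→D, 2→B, 3→F, 4→E, 5→H, 6→A, 7→C, 8→G.
This saturates every left vertex, so 8 is the maximum.
That matches 8 of the 8, leaving 0 unmatched; no matching can do better.

0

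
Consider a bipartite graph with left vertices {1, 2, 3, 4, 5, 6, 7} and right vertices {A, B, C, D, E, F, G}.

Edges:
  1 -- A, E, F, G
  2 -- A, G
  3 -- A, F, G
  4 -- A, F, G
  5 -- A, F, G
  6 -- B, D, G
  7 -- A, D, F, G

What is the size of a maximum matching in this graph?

One maximum matching: 1-E, 2-A, 3-G, 4-F, 6-B, 7-D.
The set {2, 3, 4, 5} has only 3 neighbours ({A, F, G}), so by Hall's theorem at most 6 of the 7 left vertices can be matched.

6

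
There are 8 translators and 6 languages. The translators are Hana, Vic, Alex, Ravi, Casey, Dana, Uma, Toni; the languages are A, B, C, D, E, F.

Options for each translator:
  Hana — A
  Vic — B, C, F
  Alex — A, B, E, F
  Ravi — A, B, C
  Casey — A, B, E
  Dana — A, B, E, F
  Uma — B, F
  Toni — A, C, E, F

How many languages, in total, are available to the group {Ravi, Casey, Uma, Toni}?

The union of neighbours of {Ravi, Casey, Uma, Toni} is {A, B, C, E, F}, which has 5 elements.
Since |N(S)| = 5 ≥ |S| = 4, Hall's condition holds for this subset.

5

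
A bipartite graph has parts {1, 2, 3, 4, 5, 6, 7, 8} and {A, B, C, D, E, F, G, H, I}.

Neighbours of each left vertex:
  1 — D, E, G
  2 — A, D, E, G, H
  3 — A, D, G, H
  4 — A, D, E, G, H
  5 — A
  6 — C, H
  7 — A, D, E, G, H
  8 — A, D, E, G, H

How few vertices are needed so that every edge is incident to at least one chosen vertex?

6

The 6 edges 1–D, 2–G, 3–H, 4–E, 5–A, 6–C form a matching, so any vertex cover needs at least 6 vertices (one per matched edge).
Conversely {6, A, D, E, G, H} meets every edge and has exactly 6 vertices, so 6 is optimal.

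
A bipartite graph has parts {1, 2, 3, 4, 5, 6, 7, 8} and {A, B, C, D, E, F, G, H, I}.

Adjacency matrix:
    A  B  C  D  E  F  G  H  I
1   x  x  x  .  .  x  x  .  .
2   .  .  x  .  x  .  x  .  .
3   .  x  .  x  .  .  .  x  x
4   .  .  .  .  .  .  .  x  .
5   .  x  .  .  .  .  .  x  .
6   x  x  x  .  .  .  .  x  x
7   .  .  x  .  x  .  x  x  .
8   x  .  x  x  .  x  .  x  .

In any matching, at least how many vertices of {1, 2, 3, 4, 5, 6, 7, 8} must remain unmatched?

One maximum matching: 1-G, 2-C, 3-D, 4-H, 5-B, 6-I, 7-E, 8-A.
This saturates every left vertex, so 8 is the maximum.
That matches 8 of the 8, leaving 0 unmatched; no matching can do better.

0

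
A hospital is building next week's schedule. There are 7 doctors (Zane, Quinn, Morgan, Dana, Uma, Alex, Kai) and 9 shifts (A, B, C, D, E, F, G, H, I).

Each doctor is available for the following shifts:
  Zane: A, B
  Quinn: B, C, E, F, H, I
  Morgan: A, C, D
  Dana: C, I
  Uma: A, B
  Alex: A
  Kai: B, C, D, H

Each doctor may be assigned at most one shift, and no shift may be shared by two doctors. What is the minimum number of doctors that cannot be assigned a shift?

1

For example, pair Zane–A, Quinn–E, Morgan–D, Dana–I, Uma–B, Kai–C.
The set {Zane, Uma, Alex} has only 2 neighbours ({A, B}), so by Hall's theorem at most 6 of the 7 doctors can be matched.
That matches 6 of the 7, leaving 1 unmatched; no matching can do better.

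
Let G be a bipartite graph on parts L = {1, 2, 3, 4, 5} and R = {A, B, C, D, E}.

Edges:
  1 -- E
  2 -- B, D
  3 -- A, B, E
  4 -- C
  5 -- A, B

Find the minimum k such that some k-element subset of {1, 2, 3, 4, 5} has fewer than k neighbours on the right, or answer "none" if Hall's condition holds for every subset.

none

A matching saturating every left vertex exists, for instance 1→E, 2→D, 3→A, 4→C, 5→B.
By Hall's marriage theorem, this means |N(S)| ≥ |S| for every subset S, so no violating subset exists.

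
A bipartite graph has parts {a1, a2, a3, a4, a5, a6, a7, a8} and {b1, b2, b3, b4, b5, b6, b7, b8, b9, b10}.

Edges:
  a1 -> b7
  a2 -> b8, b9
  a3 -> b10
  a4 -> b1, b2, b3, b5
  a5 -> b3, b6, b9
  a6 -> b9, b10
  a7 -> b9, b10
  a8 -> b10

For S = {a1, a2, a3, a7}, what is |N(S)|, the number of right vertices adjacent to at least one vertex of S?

The union of neighbours of {a1, a2, a3, a7} is {b7, b8, b9, b10}, which has 4 elements.
Since |N(S)| = 4 ≥ |S| = 4, Hall's condition holds for this subset.

4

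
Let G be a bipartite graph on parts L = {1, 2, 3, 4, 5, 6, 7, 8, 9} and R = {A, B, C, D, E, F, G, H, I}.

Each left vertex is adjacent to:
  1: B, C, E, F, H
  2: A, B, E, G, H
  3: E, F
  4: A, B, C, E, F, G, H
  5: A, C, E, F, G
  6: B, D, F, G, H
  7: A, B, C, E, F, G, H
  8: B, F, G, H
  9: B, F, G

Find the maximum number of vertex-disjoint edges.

8

For example, pair 1–H, 2–E, 3–F, 4–G, 5–C, 6–D, 7–A, 8–B.
The set {1, 2, 3, 4, 5, 7, 8, 9} has only 7 neighbours ({A, B, C, E, F, G, H}), so by Hall's theorem at most 8 of the 9 left vertices can be matched.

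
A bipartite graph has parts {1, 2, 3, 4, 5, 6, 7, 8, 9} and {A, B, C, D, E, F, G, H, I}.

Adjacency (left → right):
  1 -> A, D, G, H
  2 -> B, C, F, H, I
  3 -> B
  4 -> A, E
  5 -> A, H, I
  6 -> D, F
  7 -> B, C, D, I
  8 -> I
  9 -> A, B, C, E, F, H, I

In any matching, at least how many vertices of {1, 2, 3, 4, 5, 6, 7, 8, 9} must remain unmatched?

A valid assignment of size 9: 1-G, 2-F, 3-B, 4-E, 5-H, 6-D, 7-C, 8-I, 9-A.
All 9 left vertices are matched, so no larger matching exists.
That matches 9 of the 9, leaving 0 unmatched; no matching can do better.

0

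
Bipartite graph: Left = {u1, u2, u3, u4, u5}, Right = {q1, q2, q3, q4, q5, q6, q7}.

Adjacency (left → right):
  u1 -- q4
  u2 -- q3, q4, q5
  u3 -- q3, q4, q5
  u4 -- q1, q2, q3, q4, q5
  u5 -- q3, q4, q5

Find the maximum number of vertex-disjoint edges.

4

A valid assignment of size 4: u1→q4, u2→q3, u3→q5, u4→q1.
The set {u1, u2, u3, u5} has only 3 neighbours ({q3, q4, q5}), so by Hall's theorem at most 4 of the 5 left vertices can be matched.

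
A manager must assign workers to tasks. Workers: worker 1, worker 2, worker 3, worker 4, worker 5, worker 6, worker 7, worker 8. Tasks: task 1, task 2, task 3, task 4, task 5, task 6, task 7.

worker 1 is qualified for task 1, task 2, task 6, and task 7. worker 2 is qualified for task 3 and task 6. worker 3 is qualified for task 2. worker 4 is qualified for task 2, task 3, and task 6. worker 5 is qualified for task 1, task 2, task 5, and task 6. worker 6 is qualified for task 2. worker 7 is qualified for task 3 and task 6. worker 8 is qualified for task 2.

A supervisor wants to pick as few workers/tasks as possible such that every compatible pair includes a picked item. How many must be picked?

5

A maximum matching has 5 edges (e.g. worker 1–task 7, worker 2–task 3, worker 3–task 2, worker 4–task 6, worker 5–task 1).
By König's theorem the minimum vertex cover has the same size. One such cover is {worker 1, worker 5, task 2, task 3, task 6}.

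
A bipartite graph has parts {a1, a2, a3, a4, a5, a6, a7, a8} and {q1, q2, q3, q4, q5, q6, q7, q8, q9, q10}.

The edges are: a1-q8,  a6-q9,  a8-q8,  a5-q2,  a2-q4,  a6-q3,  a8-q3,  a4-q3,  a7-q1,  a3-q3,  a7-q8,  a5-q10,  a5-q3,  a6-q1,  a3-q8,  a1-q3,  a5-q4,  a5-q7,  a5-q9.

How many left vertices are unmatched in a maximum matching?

One maximum matching: a1–q3, a2–q4, a3–q8, a5–q7, a6–q9, a7–q1.
The set {a1, a3, a4, a8} has only 2 neighbours ({q3, q8}), so by Hall's theorem at most 6 of the 8 left vertices can be matched.
That matches 6 of the 8, leaving 2 unmatched; no matching can do better.

2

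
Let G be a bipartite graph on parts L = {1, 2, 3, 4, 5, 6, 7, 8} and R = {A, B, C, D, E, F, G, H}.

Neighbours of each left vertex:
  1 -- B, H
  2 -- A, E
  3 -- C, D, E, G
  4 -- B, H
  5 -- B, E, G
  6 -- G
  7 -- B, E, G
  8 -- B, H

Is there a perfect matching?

The set {1, 4, 5, 6, 7, 8} has only 4 neighbours ({B, E, G, H}), so by Hall's theorem at most 6 of the 8 left vertices can be matched.
Hence no matching covers every left vertex.

No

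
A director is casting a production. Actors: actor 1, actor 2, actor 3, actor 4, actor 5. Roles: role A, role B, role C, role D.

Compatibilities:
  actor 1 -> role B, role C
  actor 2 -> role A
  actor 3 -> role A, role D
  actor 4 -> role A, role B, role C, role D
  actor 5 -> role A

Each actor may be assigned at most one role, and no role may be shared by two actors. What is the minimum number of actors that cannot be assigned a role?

1

One maximum matching: actor 1-role C, actor 2-role A, actor 3-role D, actor 4-role B.
The set {actor 2, actor 5} has only 1 neighbour ({role A}), so by Hall's theorem at most 4 of the 5 actors can be matched.
That matches 4 of the 5, leaving 1 unmatched; no matching can do better.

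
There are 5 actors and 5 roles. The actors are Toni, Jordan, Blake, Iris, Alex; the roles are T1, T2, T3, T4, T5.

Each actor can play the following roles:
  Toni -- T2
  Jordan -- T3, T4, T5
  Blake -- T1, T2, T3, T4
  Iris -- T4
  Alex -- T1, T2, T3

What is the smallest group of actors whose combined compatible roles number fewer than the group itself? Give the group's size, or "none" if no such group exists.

none

A matching saturating every actor exists, for instance Toni→T2, Jordan→T5, Blake→T3, Iris→T4, Alex→T1.
By Hall's marriage theorem, this means |N(S)| ≥ |S| for every subset S, so no violating subset exists.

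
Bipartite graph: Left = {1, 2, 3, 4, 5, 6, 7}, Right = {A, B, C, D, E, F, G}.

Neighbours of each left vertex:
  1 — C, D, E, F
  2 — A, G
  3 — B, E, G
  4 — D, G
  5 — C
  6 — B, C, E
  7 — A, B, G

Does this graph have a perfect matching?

Yes

For example, pair 1→F, 2→A, 3→G, 4→D, 5→C, 6→E, 7→B.
All 7 left vertices are covered.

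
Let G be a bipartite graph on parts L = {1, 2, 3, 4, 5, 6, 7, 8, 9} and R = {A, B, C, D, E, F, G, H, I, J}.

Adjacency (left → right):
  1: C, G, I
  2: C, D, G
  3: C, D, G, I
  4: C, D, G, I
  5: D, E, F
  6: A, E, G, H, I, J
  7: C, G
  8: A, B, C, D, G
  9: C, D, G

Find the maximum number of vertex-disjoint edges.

7

A valid assignment of size 7: 1-I, 2-D, 3-C, 4-G, 5-E, 6-J, 8-A.
The set {1, 2, 3, 4, 7, 9} has only 4 neighbours ({C, D, G, I}), so by Hall's theorem at most 7 of the 9 left vertices can be matched.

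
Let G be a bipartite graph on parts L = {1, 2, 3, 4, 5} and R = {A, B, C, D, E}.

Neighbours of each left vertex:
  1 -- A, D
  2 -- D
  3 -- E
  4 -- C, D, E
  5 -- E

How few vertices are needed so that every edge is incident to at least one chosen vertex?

4

The 4 edges 1–A, 2–D, 3–E, 4–C form a matching, so any vertex cover needs at least 4 vertices (one per matched edge).
Conversely {1, 2, 4, E} meets every edge and has exactly 4 vertices, so 4 is optimal.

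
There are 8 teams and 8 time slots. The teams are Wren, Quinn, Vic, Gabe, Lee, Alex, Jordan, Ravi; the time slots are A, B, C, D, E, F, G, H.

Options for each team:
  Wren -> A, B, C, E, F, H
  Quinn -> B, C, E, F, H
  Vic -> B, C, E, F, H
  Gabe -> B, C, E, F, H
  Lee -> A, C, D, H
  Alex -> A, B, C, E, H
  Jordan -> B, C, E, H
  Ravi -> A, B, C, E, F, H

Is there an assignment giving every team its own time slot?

The set {Wren, Quinn, Vic, Gabe, Alex, Jordan, Ravi} has only 6 neighbours ({A, B, C, E, F, H}), so by Hall's theorem at most 7 of the 8 teams can be matched.
Hence no matching covers every team.

No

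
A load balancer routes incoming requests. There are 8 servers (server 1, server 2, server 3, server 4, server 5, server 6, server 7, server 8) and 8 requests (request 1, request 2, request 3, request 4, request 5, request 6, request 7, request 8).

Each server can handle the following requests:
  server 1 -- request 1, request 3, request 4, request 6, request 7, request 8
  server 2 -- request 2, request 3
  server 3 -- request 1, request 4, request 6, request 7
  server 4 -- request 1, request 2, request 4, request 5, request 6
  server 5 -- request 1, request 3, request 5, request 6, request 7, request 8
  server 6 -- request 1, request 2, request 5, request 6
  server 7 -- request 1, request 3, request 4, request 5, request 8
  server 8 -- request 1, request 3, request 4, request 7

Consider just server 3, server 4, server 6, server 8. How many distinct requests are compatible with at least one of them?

The union of neighbours of {server 3, server 4, server 6, server 8} is {request 1, request 2, request 3, request 4, request 5, request 6, request 7}, which has 7 elements.
Since |N(S)| = 7 ≥ |S| = 4, Hall's condition holds for this subset.

7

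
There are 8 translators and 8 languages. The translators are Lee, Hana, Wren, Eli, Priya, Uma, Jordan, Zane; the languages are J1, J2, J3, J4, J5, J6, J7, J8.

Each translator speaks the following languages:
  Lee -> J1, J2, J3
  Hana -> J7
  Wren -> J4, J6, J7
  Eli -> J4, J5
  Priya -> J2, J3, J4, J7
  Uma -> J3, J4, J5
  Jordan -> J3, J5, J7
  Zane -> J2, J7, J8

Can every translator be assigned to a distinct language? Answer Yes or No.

Yes

For example, pair Lee-J1, Hana-J7, Wren-J6, Eli-J4, Priya-J2, Uma-J5, Jordan-J3, Zane-J8.
All 8 translators are covered.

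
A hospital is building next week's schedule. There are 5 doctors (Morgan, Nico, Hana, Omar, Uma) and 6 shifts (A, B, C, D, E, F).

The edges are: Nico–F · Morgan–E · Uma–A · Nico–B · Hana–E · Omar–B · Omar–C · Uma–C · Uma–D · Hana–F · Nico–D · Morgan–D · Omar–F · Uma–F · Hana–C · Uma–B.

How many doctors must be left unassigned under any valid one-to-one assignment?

0

A valid assignment of size 5: Morgan-D, Nico-F, Hana-E, Omar-B, Uma-A.
All 5 doctors are matched, so no larger matching exists.
That matches 5 of the 5, leaving 0 unmatched; no matching can do better.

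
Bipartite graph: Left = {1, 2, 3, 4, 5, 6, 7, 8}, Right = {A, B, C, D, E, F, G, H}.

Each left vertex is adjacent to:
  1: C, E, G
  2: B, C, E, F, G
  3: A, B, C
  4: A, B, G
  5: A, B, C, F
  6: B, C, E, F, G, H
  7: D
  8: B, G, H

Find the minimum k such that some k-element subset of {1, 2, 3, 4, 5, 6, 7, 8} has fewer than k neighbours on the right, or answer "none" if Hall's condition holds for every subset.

A matching saturating every left vertex exists, for instance 1→C, 2→E, 3→A, 4→G, 5→F, 6→H, 7→D, 8→B.
By Hall's marriage theorem, this means |N(S)| ≥ |S| for every subset S, so no violating subset exists.

none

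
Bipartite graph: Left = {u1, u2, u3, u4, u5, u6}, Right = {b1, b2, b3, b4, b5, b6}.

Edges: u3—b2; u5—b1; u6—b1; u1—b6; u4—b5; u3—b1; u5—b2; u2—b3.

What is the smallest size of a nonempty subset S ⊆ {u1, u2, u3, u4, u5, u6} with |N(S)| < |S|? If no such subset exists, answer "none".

3

Take S = {u3, u5, u6}. Its neighbourhood is {b1, b2}, so |N(S)| = 2 < |S| = 3.
Every subset of size less than 3 has at least as many neighbours as members, so 3 is the minimum.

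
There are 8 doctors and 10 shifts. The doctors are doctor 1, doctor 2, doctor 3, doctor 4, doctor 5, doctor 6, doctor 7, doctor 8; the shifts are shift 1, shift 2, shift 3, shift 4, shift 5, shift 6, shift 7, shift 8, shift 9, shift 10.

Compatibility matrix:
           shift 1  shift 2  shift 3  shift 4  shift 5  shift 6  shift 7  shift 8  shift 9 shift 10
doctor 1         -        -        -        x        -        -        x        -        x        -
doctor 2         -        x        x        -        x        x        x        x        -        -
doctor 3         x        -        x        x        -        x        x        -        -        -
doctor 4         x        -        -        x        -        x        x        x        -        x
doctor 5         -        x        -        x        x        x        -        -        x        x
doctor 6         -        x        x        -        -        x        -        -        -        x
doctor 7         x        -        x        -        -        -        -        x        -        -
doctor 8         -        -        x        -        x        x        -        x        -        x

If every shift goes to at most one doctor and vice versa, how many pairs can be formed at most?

One maximum matching: doctor 1→shift 9, doctor 2→shift 7, doctor 3→shift 1, doctor 4→shift 6, doctor 5→shift 4, doctor 6→shift 10, doctor 7→shift 3, doctor 8→shift 5.
This saturates every doctor, so 8 is the maximum.

8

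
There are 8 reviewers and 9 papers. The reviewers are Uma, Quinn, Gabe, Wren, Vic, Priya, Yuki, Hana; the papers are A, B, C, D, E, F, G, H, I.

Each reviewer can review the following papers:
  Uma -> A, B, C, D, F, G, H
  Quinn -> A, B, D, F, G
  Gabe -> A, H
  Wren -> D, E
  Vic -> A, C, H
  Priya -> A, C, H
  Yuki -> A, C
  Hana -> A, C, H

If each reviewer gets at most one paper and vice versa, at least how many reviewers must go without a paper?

2

For example, pair Uma→G, Quinn→B, Gabe→A, Wren→E, Vic→H, Priya→C.
The set {Gabe, Vic, Priya, Yuki, Hana} has only 3 neighbours ({A, C, H}), so by Hall's theorem at most 6 of the 8 reviewers can be matched.
That matches 6 of the 8, leaving 2 unmatched; no matching can do better.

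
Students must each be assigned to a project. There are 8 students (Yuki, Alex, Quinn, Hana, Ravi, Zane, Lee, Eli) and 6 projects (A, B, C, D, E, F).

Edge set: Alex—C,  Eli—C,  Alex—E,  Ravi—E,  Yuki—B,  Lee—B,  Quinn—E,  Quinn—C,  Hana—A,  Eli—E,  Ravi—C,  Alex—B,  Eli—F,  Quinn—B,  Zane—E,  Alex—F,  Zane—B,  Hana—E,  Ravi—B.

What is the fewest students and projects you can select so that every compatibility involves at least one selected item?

5

A maximum matching has 5 edges (e.g. Yuki–B, Alex–F, Quinn–C, Hana–A, Ravi–E).
By König's theorem the minimum vertex cover has the same size. One such cover is {Hana, B, C, E, F}.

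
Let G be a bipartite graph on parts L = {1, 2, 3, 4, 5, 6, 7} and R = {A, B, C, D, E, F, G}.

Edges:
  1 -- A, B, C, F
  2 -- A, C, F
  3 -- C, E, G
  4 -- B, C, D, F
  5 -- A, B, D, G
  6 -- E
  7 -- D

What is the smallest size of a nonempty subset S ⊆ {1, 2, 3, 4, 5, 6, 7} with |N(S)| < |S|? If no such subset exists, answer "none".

A matching saturating every left vertex exists, for instance 1→B, 2→A, 3→C, 4→F, 5→G, 6→E, 7→D.
By Hall's marriage theorem, this means |N(S)| ≥ |S| for every subset S, so no violating subset exists.

none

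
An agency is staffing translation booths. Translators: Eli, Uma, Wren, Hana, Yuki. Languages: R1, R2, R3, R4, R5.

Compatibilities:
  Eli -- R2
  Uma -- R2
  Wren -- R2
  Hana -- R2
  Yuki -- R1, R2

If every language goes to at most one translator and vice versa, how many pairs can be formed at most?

A valid assignment of size 2: Eli–R2, Yuki–R1.
The set {Eli, Uma, Wren, Hana} has only 1 neighbour ({R2}), so by Hall's theorem at most 2 of the 5 translators can be matched.

2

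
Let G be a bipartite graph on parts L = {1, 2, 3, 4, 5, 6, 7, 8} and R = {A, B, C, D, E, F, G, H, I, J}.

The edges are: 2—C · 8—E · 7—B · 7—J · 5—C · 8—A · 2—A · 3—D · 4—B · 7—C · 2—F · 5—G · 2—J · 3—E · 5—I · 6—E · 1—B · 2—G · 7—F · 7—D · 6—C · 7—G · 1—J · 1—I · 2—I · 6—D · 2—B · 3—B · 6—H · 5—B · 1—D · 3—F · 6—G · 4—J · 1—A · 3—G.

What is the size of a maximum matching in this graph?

8

A valid assignment of size 8: 1–A, 2–J, 3–D, 4–B, 5–C, 6–G, 7–F, 8–E.
This saturates every left vertex, so 8 is the maximum.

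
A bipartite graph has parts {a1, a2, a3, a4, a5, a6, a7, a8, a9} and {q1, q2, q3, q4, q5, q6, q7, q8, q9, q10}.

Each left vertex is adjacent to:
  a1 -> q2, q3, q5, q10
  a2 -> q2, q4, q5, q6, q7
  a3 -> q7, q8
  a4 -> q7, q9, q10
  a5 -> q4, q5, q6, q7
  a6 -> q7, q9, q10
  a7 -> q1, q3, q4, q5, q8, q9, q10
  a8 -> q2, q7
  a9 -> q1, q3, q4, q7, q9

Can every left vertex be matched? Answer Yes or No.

A valid assignment of size 9: a1-q5, a2-q4, a3-q8, a4-q10, a5-q6, a6-q7, a7-q1, a8-q2, a9-q9.
All 9 left vertices are covered.

Yes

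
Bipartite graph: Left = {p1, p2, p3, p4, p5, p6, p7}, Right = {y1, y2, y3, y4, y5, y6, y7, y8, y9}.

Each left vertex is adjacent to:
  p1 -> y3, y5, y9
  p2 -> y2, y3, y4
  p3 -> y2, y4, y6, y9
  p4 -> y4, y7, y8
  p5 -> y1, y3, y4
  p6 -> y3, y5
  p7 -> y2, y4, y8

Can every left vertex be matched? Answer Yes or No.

Yes

A valid assignment of size 7: p1→y5, p2→y2, p3→y6, p4→y7, p5→y1, p6→y3, p7→y8.
Every left vertex is matched, so this matching saturates all of them.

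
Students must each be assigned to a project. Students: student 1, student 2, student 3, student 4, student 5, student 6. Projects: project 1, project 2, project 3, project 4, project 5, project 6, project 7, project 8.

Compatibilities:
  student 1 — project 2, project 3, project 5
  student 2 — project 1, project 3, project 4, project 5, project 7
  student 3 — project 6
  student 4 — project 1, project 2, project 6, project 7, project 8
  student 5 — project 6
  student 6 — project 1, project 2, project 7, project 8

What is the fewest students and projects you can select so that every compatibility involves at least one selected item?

The 5 edges student 1–project 2, student 2–project 3, student 3–project 6, student 4–project 7, student 6–project 8 form a matching, so any vertex cover needs at least 5 vertices (one per matched edge).
Conversely {student 1, student 2, student 4, student 6, project 6} meets every edge and has exactly 5 vertices, so 5 is optimal.

5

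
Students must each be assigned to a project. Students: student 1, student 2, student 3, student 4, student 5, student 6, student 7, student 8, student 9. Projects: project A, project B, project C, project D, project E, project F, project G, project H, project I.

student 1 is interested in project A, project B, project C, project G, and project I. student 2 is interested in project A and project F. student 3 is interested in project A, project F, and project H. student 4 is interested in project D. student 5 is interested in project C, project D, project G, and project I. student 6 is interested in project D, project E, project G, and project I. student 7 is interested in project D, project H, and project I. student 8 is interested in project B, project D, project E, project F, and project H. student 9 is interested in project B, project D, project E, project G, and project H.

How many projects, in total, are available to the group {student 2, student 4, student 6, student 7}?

The union of neighbours of {student 2, student 4, student 6, student 7} is {project A, project D, project E, project F, project G, project H, project I}, which has 7 elements.
Since |N(S)| = 7 ≥ |S| = 4, Hall's condition holds for this subset.

7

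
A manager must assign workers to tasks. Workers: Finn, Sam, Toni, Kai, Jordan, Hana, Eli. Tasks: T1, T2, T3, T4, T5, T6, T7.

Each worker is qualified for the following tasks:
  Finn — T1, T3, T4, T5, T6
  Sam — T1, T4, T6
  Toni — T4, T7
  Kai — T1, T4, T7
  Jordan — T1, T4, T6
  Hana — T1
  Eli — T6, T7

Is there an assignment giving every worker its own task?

No

The set {Sam, Toni, Kai, Jordan, Hana, Eli} has only 4 neighbours ({T1, T4, T6, T7}), so by Hall's theorem at most 5 of the 7 workers can be matched.
Hence no matching covers every worker.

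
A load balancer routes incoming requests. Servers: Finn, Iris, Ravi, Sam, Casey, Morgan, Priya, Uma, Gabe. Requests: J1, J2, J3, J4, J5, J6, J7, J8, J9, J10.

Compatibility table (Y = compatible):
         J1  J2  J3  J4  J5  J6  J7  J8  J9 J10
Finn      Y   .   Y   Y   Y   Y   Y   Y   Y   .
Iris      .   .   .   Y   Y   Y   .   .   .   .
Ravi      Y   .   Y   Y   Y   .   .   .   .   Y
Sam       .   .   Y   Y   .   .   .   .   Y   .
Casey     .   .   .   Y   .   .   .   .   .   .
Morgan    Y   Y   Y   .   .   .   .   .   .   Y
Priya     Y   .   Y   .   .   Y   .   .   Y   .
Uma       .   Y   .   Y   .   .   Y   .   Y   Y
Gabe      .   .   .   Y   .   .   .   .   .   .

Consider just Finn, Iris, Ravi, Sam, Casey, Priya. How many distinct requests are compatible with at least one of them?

The union of neighbours of {Finn, Iris, Ravi, Sam, Casey, Priya} is {J1, J3, J4, J5, J6, J7, J8, J9, J10}, which has 9 elements.
Since |N(S)| = 9 ≥ |S| = 6, Hall's condition holds for this subset.

9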